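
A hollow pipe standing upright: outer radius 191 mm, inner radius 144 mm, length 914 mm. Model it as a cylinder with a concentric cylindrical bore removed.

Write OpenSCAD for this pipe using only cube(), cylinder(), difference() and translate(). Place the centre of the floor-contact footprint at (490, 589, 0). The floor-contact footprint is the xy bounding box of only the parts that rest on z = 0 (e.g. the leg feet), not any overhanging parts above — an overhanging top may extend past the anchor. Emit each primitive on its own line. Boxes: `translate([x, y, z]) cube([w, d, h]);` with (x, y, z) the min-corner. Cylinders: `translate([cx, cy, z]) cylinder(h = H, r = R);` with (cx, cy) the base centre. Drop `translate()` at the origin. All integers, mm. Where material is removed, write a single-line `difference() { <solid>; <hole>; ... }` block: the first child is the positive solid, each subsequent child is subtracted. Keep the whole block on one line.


difference() { translate([490, 589, 0]) cylinder(h = 914, r = 191); translate([490, 589, 0]) cylinder(h = 914, r = 144); }


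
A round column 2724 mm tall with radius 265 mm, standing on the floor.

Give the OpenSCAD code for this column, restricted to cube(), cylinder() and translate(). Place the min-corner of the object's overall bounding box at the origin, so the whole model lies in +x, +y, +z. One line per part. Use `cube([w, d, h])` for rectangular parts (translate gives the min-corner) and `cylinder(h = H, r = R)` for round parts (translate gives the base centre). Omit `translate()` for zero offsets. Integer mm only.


translate([265, 265, 0]) cylinder(h = 2724, r = 265);


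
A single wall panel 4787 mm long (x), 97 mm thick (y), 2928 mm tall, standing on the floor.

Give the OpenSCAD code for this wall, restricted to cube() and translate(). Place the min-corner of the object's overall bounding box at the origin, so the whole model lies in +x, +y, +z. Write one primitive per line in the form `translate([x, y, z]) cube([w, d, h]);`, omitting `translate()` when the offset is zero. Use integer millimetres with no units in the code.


cube([4787, 97, 2928]);


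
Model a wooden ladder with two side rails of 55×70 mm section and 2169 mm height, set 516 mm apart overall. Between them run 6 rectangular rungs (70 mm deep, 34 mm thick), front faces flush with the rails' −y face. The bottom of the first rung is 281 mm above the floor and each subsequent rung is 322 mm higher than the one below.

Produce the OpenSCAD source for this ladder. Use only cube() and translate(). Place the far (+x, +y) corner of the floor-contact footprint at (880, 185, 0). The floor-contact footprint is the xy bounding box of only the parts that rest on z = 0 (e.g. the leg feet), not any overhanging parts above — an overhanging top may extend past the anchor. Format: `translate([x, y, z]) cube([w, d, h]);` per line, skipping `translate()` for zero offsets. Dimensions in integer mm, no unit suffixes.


translate([364, 115, 0]) cube([55, 70, 2169]);
translate([825, 115, 0]) cube([55, 70, 2169]);
translate([419, 115, 281]) cube([406, 70, 34]);
translate([419, 115, 603]) cube([406, 70, 34]);
translate([419, 115, 925]) cube([406, 70, 34]);
translate([419, 115, 1247]) cube([406, 70, 34]);
translate([419, 115, 1569]) cube([406, 70, 34]);
translate([419, 115, 1891]) cube([406, 70, 34]);


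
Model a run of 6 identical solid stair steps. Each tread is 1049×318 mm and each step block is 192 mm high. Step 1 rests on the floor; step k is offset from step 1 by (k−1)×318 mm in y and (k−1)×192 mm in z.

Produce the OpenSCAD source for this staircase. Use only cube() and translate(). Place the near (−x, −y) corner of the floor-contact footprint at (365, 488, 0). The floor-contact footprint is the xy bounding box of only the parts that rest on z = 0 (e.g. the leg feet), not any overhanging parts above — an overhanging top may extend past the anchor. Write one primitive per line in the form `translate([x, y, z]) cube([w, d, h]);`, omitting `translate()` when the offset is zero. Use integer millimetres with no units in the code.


translate([365, 488, 0]) cube([1049, 318, 192]);
translate([365, 806, 192]) cube([1049, 318, 192]);
translate([365, 1124, 384]) cube([1049, 318, 192]);
translate([365, 1442, 576]) cube([1049, 318, 192]);
translate([365, 1760, 768]) cube([1049, 318, 192]);
translate([365, 2078, 960]) cube([1049, 318, 192]);


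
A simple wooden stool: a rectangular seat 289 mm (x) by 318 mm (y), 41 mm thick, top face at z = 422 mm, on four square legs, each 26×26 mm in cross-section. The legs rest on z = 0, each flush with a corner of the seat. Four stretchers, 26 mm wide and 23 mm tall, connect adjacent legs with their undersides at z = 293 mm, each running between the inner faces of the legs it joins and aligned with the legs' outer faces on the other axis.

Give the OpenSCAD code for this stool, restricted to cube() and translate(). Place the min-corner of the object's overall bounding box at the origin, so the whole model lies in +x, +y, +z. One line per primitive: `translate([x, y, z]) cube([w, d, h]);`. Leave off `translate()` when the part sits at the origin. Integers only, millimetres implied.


translate([0, 0, 381]) cube([289, 318, 41]);
cube([26, 26, 381]);
translate([263, 0, 0]) cube([26, 26, 381]);
translate([0, 292, 0]) cube([26, 26, 381]);
translate([263, 292, 0]) cube([26, 26, 381]);
translate([26, 0, 293]) cube([237, 26, 23]);
translate([26, 292, 293]) cube([237, 26, 23]);
translate([0, 26, 293]) cube([26, 266, 23]);
translate([263, 26, 293]) cube([26, 266, 23]);


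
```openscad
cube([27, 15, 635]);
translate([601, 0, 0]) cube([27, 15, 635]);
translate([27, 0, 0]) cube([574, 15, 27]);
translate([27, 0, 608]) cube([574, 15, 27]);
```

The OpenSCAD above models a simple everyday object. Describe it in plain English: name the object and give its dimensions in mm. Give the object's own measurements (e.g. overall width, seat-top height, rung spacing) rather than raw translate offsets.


A rectangular picture frame lying in the x–z plane (depth along y). The opening is 574 mm wide (x) by 581 mm tall (z), surrounded by a border 27 mm wide on all four sides. The frame is 15 mm deep and is made of two full-height vertical stiles with two horizontal rails fitted between them.


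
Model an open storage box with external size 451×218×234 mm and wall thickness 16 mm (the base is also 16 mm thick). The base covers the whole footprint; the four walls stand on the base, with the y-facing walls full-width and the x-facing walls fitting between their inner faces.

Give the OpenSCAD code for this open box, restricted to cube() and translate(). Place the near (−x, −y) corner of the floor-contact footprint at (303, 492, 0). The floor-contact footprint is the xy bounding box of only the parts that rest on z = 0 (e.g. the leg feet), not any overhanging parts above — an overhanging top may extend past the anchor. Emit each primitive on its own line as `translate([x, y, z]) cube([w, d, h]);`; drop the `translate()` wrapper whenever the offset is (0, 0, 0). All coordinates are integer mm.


translate([303, 492, 0]) cube([451, 218, 16]);
translate([303, 492, 16]) cube([451, 16, 218]);
translate([303, 694, 16]) cube([451, 16, 218]);
translate([303, 508, 16]) cube([16, 186, 218]);
translate([738, 508, 16]) cube([16, 186, 218]);


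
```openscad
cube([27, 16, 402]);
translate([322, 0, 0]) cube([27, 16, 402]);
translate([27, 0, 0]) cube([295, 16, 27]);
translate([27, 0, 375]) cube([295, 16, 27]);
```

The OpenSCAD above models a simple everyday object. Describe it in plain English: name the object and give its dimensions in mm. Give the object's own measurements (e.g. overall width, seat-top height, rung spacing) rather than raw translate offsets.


A rectangular picture frame lying in the x–z plane (depth along y). The opening is 295 mm wide (x) by 348 mm tall (z), surrounded by a border 27 mm wide on all four sides. The frame is 16 mm deep and is made of two full-height vertical stiles with two horizontal rails fitted between them.


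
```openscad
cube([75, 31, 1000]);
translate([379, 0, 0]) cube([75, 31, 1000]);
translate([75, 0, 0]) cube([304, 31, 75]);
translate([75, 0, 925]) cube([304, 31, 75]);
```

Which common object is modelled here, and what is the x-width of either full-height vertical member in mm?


A picture frame. The border width is 75 mm.

Four thin pieces enclosing a rectangular opening — a picture frame. The two full-height stiles are 1000 mm tall; the top rail sits at z = 925 and is 75 mm tall, so the border above the opening is 1000 − 925 = 75 mm, matching the stile x-width.


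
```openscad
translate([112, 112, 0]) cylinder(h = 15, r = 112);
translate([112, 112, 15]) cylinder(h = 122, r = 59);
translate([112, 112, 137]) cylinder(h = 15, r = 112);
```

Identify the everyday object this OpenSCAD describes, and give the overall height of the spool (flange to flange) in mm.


A spool. The overall height is 152 mm.

Three coaxial cylinders, large–small–large — a spool. Two 15 mm flanges and a 122 mm core give 15 + 122 + 15 = 152 mm.


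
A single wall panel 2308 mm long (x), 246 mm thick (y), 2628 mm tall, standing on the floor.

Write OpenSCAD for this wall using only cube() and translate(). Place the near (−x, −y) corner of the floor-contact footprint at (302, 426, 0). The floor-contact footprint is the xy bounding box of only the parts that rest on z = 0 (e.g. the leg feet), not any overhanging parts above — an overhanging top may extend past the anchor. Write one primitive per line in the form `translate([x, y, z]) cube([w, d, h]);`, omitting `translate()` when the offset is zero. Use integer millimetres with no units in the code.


translate([302, 426, 0]) cube([2308, 246, 2628]);


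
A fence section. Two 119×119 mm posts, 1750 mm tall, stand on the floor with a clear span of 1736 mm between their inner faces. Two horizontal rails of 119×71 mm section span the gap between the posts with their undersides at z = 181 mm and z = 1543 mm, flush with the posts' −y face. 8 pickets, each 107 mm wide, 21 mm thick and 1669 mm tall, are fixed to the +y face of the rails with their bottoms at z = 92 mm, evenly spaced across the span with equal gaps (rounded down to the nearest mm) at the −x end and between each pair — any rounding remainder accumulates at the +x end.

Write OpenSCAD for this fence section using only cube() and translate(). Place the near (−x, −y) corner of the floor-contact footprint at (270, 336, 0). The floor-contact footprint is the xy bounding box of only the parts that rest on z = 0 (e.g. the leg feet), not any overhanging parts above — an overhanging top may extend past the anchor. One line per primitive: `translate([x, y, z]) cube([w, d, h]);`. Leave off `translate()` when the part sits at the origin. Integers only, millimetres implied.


translate([270, 336, 0]) cube([119, 119, 1750]);
translate([2125, 336, 0]) cube([119, 119, 1750]);
translate([389, 336, 181]) cube([1736, 119, 71]);
translate([389, 336, 1543]) cube([1736, 119, 71]);
translate([486, 455, 92]) cube([107, 21, 1669]);
translate([690, 455, 92]) cube([107, 21, 1669]);
translate([894, 455, 92]) cube([107, 21, 1669]);
translate([1098, 455, 92]) cube([107, 21, 1669]);
translate([1302, 455, 92]) cube([107, 21, 1669]);
translate([1506, 455, 92]) cube([107, 21, 1669]);
translate([1710, 455, 92]) cube([107, 21, 1669]);
translate([1914, 455, 92]) cube([107, 21, 1669]);


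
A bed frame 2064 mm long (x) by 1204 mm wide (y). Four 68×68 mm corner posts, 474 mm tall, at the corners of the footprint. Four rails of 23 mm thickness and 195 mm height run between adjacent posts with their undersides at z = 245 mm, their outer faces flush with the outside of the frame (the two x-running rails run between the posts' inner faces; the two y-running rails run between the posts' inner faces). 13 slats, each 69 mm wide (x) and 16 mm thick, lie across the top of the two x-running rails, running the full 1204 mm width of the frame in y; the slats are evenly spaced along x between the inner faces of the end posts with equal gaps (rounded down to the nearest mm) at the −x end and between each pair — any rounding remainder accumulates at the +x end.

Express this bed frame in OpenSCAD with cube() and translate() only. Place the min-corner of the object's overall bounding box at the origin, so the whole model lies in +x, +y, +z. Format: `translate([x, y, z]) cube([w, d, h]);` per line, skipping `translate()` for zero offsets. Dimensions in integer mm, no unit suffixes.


// slat z = rail_z + rail_h = 245 + 195 = 440
// slat gap = ⌊(1928 − 13·69) / 14⌋ = 73
cube([68, 68, 474]);
translate([0, 1136, 0]) cube([68, 68, 474]);
translate([1996, 0, 0]) cube([68, 68, 474]);
translate([1996, 1136, 0]) cube([68, 68, 474]);
translate([68, 0, 245]) cube([1928, 23, 195]);
translate([68, 1181, 245]) cube([1928, 23, 195]);
translate([0, 68, 245]) cube([23, 1068, 195]);
translate([2041, 68, 245]) cube([23, 1068, 195]);
translate([141, 0, 440]) cube([69, 1204, 16]);
translate([283, 0, 440]) cube([69, 1204, 16]);
translate([425, 0, 440]) cube([69, 1204, 16]);
translate([567, 0, 440]) cube([69, 1204, 16]);
translate([709, 0, 440]) cube([69, 1204, 16]);
translate([851, 0, 440]) cube([69, 1204, 16]);
translate([993, 0, 440]) cube([69, 1204, 16]);
translate([1135, 0, 440]) cube([69, 1204, 16]);
translate([1277, 0, 440]) cube([69, 1204, 16]);
translate([1419, 0, 440]) cube([69, 1204, 16]);
translate([1561, 0, 440]) cube([69, 1204, 16]);
translate([1703, 0, 440]) cube([69, 1204, 16]);
translate([1845, 0, 440]) cube([69, 1204, 16]);


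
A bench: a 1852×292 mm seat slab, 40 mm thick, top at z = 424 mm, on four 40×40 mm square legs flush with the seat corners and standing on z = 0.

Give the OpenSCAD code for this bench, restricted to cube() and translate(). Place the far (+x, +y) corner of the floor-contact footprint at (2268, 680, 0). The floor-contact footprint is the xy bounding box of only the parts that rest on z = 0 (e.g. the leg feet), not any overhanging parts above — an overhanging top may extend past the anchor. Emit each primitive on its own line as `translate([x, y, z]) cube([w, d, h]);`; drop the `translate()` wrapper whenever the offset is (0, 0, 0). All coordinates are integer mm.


translate([416, 388, 384]) cube([1852, 292, 40]);
translate([416, 388, 0]) cube([40, 40, 384]);
translate([416, 640, 0]) cube([40, 40, 384]);
translate([2228, 388, 0]) cube([40, 40, 384]);
translate([2228, 640, 0]) cube([40, 40, 384]);


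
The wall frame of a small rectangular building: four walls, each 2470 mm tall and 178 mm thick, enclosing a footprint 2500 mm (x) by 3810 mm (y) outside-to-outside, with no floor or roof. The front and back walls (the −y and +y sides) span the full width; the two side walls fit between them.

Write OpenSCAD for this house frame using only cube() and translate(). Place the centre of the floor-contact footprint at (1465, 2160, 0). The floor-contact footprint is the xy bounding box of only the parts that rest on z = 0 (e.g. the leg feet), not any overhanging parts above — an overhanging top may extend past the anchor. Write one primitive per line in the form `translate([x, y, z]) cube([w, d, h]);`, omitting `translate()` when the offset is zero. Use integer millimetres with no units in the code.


translate([215, 255, 0]) cube([2500, 178, 2470]);
translate([215, 3887, 0]) cube([2500, 178, 2470]);
translate([215, 433, 0]) cube([178, 3454, 2470]);
translate([2537, 433, 0]) cube([178, 3454, 2470]);


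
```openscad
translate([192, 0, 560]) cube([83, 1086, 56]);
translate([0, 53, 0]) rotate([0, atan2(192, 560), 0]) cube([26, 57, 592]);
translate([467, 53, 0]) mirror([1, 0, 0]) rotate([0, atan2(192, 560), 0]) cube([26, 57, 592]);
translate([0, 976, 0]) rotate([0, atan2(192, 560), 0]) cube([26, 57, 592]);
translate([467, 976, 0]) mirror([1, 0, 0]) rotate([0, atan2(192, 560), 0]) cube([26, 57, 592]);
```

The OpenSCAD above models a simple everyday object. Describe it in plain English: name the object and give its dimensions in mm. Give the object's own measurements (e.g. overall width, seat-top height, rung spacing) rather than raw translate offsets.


A sawhorse. A 83×1086×56 mm beam (x, y, z) sits on two A-frame leg pairs. Each pair is two raked legs of 26×57 mm section (57 mm along y) splaying symmetrically in x. Each leg rises 560 mm vertically over 192 mm of horizontal reach and is 592 mm long along its own axis. Every leg's outer bottom edge rests on the floor and its outer top edge meets a bottom edge of the beam — the left legs (tilting toward +x) meet the beam's −x bottom edge, the right legs (their mirror images, tilting toward −x) meet its +x bottom edge — so the leg tops tuck under the beam, the beam's underside is 560 mm above the floor, and the feet are 467 mm apart outside-to-outside with the beam centred between them. The two leg pairs are set in 53 mm from either end of the beam.


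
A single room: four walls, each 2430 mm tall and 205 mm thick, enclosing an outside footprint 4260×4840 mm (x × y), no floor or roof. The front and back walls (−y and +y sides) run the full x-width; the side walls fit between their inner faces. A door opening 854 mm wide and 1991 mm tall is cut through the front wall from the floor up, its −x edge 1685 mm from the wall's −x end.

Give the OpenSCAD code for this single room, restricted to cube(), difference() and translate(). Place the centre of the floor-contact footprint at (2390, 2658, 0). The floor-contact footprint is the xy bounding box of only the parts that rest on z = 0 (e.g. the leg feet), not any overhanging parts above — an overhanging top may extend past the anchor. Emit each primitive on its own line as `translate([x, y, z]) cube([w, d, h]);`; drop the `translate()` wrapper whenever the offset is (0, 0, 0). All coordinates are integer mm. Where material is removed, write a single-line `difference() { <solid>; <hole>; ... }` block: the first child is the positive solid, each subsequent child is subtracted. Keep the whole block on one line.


difference() { translate([260, 238, 0]) cube([4260, 205, 2430]); translate([1945, 238, 0]) cube([854, 205, 1991]); }
translate([260, 4873, 0]) cube([4260, 205, 2430]);
translate([260, 443, 0]) cube([205, 4430, 2430]);
translate([4315, 443, 0]) cube([205, 4430, 2430]);


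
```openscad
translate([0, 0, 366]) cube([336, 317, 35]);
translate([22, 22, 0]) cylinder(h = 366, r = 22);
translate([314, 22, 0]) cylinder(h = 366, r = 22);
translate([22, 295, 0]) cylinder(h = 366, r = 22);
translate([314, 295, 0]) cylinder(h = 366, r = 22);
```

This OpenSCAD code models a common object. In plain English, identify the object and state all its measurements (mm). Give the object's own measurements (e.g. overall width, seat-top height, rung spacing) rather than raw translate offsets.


A simple wooden stool: a rectangular seat 336 mm (x) by 317 mm (y), 35 mm thick, top face at z = 401 mm, on four round legs, each 44 mm in diameter. The legs rest on z = 0, each leg's axis is inset half a diameter from the nearest pair of seat edges (so the leg's bounding box is flush with the corner).


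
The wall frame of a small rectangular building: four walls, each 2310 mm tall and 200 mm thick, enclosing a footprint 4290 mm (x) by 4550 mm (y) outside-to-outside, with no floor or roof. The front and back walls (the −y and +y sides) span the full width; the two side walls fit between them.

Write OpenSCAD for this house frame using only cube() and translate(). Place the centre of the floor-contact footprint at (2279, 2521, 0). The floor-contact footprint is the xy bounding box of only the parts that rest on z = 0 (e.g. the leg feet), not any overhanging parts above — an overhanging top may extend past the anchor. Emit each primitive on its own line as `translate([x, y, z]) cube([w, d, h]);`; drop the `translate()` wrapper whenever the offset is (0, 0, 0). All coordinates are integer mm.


translate([134, 246, 0]) cube([4290, 200, 2310]);
translate([134, 4596, 0]) cube([4290, 200, 2310]);
translate([134, 446, 0]) cube([200, 4150, 2310]);
translate([4224, 446, 0]) cube([200, 4150, 2310]);


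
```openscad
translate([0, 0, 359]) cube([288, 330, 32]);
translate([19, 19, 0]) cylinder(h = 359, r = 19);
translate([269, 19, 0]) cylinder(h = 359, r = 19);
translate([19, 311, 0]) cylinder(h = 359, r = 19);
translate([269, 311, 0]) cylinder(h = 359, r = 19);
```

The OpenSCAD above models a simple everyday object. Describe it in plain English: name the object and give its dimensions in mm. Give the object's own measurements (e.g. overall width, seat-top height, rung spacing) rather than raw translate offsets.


A simple wooden stool: a rectangular seat 288 mm (x) by 330 mm (y), 32 mm thick, top face at z = 391 mm, on four round legs, each 38 mm in diameter. The legs rest on z = 0, each leg's axis is inset half a diameter from the nearest pair of seat edges (so the leg's bounding box is flush with the corner).


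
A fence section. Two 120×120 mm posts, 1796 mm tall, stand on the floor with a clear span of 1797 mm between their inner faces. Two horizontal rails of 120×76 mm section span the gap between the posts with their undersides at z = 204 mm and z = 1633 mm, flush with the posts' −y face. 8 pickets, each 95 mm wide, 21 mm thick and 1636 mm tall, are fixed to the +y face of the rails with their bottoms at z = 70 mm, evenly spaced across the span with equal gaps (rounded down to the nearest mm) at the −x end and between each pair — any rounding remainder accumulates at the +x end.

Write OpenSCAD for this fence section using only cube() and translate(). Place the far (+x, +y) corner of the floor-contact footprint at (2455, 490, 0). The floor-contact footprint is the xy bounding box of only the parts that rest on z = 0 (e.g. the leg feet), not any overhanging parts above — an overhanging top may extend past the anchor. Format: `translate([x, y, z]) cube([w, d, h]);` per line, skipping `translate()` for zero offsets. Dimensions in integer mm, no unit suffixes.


translate([418, 370, 0]) cube([120, 120, 1796]);
translate([2335, 370, 0]) cube([120, 120, 1796]);
translate([538, 370, 204]) cube([1797, 120, 76]);
translate([538, 370, 1633]) cube([1797, 120, 76]);
translate([653, 490, 70]) cube([95, 21, 1636]);
translate([863, 490, 70]) cube([95, 21, 1636]);
translate([1073, 490, 70]) cube([95, 21, 1636]);
translate([1283, 490, 70]) cube([95, 21, 1636]);
translate([1493, 490, 70]) cube([95, 21, 1636]);
translate([1703, 490, 70]) cube([95, 21, 1636]);
translate([1913, 490, 70]) cube([95, 21, 1636]);
translate([2123, 490, 70]) cube([95, 21, 1636]);


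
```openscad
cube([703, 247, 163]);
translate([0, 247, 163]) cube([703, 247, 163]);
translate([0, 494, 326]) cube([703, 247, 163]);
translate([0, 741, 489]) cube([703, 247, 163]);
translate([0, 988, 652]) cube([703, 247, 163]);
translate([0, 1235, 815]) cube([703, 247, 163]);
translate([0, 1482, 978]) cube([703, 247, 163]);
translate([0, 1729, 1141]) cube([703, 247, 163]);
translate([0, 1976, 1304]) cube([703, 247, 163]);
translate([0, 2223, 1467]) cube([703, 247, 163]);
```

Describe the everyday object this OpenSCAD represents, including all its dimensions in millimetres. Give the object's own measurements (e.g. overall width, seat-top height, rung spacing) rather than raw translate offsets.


A straight staircase of 10 solid steps. Each step is 703 mm wide (x), 247 mm deep (y, the going) and 163 mm tall (the rise). The first step rests on the floor; each subsequent step sits one going further in +y and one rise higher in +z, directly behind and above the previous step with no overlap.


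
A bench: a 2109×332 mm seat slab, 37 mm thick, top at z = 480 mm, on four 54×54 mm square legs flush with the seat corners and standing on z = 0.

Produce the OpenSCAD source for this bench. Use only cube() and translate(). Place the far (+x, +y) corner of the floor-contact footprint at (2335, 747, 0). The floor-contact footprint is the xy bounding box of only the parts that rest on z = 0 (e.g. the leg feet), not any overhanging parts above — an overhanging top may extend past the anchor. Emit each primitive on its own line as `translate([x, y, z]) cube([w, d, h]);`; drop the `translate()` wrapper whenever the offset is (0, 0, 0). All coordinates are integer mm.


translate([226, 415, 443]) cube([2109, 332, 37]);
translate([226, 415, 0]) cube([54, 54, 443]);
translate([226, 693, 0]) cube([54, 54, 443]);
translate([2281, 415, 0]) cube([54, 54, 443]);
translate([2281, 693, 0]) cube([54, 54, 443]);


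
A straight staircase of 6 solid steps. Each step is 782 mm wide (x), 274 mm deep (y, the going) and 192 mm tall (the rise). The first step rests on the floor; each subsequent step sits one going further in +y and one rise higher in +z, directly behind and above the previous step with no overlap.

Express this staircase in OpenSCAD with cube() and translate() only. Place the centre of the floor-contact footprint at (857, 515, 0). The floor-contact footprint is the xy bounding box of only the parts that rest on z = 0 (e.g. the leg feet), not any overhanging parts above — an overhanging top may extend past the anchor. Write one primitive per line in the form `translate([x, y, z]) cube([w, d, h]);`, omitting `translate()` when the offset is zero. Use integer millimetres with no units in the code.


translate([466, 378, 0]) cube([782, 274, 192]);
translate([466, 652, 192]) cube([782, 274, 192]);
translate([466, 926, 384]) cube([782, 274, 192]);
translate([466, 1200, 576]) cube([782, 274, 192]);
translate([466, 1474, 768]) cube([782, 274, 192]);
translate([466, 1748, 960]) cube([782, 274, 192]);


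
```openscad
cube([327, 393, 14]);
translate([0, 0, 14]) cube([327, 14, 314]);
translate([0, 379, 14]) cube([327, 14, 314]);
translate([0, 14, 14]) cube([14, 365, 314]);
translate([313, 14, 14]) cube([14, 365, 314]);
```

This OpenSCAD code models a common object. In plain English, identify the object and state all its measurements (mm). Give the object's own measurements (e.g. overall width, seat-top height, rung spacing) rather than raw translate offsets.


An open-topped rectangular box: outside dimensions 327×393×328 mm, with a uniform wall and base thickness of 14 mm. The base is a full 327×393 slab on the floor; four walls sit on top of the base. The front and back walls (the −y and +y sides) span the full width; the two side walls fit between them.


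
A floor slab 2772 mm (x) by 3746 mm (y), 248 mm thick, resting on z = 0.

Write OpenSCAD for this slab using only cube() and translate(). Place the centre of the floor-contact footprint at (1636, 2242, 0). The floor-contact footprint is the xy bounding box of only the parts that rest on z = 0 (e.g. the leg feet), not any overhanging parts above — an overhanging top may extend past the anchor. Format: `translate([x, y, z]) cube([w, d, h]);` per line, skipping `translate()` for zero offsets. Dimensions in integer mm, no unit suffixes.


translate([250, 369, 0]) cube([2772, 3746, 248]);


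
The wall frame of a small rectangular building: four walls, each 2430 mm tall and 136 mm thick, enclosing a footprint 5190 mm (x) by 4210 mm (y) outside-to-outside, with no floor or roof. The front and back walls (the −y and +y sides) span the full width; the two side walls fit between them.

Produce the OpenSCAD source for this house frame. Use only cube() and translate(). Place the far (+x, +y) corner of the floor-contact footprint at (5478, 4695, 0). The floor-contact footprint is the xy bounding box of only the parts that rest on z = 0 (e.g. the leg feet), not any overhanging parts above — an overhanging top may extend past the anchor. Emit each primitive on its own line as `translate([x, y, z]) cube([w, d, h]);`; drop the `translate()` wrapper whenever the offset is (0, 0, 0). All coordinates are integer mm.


translate([288, 485, 0]) cube([5190, 136, 2430]);
translate([288, 4559, 0]) cube([5190, 136, 2430]);
translate([288, 621, 0]) cube([136, 3938, 2430]);
translate([5342, 621, 0]) cube([136, 3938, 2430]);


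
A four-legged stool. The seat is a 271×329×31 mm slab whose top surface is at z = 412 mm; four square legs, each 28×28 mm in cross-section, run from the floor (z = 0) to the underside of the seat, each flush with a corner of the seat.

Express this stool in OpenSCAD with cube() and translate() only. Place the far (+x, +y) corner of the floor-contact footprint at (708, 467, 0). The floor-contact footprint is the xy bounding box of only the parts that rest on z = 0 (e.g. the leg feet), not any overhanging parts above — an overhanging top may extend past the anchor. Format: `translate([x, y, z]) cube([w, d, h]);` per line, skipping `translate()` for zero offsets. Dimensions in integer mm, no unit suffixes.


translate([437, 138, 381]) cube([271, 329, 31]);
translate([437, 138, 0]) cube([28, 28, 381]);
translate([680, 138, 0]) cube([28, 28, 381]);
translate([437, 439, 0]) cube([28, 28, 381]);
translate([680, 439, 0]) cube([28, 28, 381]);


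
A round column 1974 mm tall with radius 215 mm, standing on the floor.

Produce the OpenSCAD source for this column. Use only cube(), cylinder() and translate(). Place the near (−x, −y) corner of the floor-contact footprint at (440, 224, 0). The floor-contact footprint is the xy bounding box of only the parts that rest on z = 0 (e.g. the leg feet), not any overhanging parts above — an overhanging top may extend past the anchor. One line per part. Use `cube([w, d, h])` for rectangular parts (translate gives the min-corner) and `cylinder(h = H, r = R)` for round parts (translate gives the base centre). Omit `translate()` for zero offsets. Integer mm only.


translate([655, 439, 0]) cylinder(h = 1974, r = 215);


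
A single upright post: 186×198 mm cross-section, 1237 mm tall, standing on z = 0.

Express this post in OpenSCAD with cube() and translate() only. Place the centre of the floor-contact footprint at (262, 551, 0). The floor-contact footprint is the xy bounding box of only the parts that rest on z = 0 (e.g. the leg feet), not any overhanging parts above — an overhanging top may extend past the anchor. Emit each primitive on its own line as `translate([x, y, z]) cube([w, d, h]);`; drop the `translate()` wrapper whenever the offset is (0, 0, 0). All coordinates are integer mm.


translate([169, 452, 0]) cube([186, 198, 1237]);


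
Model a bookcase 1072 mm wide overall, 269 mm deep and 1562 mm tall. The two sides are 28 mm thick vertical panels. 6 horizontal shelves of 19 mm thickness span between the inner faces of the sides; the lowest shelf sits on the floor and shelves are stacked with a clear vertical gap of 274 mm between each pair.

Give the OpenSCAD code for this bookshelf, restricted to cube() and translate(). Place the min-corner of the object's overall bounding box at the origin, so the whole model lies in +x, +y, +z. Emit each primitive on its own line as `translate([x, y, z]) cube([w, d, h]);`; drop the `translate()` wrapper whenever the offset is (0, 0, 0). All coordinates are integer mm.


cube([28, 269, 1562]);
translate([1044, 0, 0]) cube([28, 269, 1562]);
translate([28, 0, 0]) cube([1016, 269, 19]);
translate([28, 0, 293]) cube([1016, 269, 19]);
translate([28, 0, 586]) cube([1016, 269, 19]);
translate([28, 0, 879]) cube([1016, 269, 19]);
translate([28, 0, 1172]) cube([1016, 269, 19]);
translate([28, 0, 1465]) cube([1016, 269, 19]);


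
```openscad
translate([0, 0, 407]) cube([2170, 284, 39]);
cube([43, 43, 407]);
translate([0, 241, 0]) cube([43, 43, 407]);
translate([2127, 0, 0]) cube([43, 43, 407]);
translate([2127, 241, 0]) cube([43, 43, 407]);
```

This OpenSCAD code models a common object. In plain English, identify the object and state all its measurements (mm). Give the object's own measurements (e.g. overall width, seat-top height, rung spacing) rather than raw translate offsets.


A long wooden bench with a 2170 mm (x) × 284 mm (y) seat, 39 mm thick, its top surface 446 mm above the floor. Four 43 mm square legs at the seat corners, flush with the edges, run from z = 0 to the seat underside.


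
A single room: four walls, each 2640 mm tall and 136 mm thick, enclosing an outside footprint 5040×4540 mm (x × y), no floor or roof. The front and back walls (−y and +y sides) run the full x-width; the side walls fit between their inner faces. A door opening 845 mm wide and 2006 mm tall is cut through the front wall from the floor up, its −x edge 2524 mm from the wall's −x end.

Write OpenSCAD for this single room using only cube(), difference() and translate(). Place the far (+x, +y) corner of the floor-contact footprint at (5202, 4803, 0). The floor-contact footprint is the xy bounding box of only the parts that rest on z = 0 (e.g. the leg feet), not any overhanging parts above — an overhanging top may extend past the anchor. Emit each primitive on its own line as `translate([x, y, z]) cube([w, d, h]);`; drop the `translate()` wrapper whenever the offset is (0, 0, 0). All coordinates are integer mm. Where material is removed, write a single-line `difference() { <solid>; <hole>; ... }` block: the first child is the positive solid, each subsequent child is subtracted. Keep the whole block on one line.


difference() { translate([162, 263, 0]) cube([5040, 136, 2640]); translate([2686, 263, 0]) cube([845, 136, 2006]); }
translate([162, 4667, 0]) cube([5040, 136, 2640]);
translate([162, 399, 0]) cube([136, 4268, 2640]);
translate([5066, 399, 0]) cube([136, 4268, 2640]);


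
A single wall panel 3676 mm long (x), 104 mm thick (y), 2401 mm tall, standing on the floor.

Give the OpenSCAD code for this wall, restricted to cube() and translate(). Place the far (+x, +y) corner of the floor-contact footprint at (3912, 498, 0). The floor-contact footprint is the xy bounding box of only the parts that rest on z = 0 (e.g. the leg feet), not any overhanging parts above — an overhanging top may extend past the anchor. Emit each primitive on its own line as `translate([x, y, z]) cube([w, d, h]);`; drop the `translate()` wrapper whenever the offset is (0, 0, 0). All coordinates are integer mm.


translate([236, 394, 0]) cube([3676, 104, 2401]);


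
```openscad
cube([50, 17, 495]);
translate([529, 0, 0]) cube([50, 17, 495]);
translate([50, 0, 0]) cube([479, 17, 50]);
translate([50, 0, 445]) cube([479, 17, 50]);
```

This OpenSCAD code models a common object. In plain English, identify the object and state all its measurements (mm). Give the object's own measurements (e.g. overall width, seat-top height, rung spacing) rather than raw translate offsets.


A rectangular picture frame lying in the x–z plane (depth along y). The opening is 479 mm wide (x) by 395 mm tall (z), surrounded by a border 50 mm wide on all four sides. The frame is 17 mm deep and is made of two full-height vertical stiles with two horizontal rails fitted between them.


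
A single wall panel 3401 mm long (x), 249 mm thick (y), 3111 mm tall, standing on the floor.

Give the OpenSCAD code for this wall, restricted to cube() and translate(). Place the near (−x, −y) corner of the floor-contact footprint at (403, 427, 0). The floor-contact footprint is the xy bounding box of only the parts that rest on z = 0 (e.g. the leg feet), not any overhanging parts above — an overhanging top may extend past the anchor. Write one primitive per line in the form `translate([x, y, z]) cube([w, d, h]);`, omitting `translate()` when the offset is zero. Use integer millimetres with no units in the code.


translate([403, 427, 0]) cube([3401, 249, 3111]);


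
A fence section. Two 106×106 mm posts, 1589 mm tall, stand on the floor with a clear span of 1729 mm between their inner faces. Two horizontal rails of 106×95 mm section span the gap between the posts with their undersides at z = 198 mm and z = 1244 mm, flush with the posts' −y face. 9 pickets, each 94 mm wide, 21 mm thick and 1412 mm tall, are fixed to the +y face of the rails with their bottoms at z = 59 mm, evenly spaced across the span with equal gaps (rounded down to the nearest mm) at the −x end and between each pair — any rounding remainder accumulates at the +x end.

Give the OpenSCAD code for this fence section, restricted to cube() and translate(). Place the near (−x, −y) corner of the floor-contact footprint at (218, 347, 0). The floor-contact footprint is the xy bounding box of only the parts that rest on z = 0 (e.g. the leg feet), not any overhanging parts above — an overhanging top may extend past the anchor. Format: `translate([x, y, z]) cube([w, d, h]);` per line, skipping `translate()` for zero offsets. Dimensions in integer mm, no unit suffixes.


translate([218, 347, 0]) cube([106, 106, 1589]);
translate([2053, 347, 0]) cube([106, 106, 1589]);
translate([324, 347, 198]) cube([1729, 106, 95]);
translate([324, 347, 1244]) cube([1729, 106, 95]);
translate([412, 453, 59]) cube([94, 21, 1412]);
translate([594, 453, 59]) cube([94, 21, 1412]);
translate([776, 453, 59]) cube([94, 21, 1412]);
translate([958, 453, 59]) cube([94, 21, 1412]);
translate([1140, 453, 59]) cube([94, 21, 1412]);
translate([1322, 453, 59]) cube([94, 21, 1412]);
translate([1504, 453, 59]) cube([94, 21, 1412]);
translate([1686, 453, 59]) cube([94, 21, 1412]);
translate([1868, 453, 59]) cube([94, 21, 1412]);


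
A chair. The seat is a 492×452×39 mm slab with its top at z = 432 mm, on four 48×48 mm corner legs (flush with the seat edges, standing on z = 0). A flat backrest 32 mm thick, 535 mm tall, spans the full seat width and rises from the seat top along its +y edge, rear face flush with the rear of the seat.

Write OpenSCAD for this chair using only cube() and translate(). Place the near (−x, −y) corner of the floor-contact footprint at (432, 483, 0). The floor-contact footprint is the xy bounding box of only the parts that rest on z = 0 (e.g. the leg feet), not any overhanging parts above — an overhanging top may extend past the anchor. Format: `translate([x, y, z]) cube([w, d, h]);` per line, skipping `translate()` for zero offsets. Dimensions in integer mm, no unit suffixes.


// leg_h = 432 - 39 = 393
translate([432, 483, 393]) cube([492, 452, 39]);
translate([432, 483, 0]) cube([48, 48, 393]);
translate([876, 483, 0]) cube([48, 48, 393]);
translate([432, 887, 0]) cube([48, 48, 393]);
translate([876, 887, 0]) cube([48, 48, 393]);
translate([432, 903, 432]) cube([492, 32, 535]);


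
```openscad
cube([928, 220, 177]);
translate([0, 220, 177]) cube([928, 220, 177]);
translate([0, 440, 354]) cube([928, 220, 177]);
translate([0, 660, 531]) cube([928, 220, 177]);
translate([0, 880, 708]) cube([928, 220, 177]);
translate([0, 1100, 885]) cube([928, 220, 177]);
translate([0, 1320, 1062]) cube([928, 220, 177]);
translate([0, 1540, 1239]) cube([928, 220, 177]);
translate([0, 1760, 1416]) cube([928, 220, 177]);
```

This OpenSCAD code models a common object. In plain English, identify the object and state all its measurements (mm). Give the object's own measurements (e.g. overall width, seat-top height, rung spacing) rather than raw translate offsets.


A straight staircase of 9 solid steps. Each step is 928 mm wide (x), 220 mm deep (y, the going) and 177 mm tall (the rise). The first step rests on the floor; each subsequent step sits one going further in +y and one rise higher in +z, directly behind and above the previous step with no overlap.


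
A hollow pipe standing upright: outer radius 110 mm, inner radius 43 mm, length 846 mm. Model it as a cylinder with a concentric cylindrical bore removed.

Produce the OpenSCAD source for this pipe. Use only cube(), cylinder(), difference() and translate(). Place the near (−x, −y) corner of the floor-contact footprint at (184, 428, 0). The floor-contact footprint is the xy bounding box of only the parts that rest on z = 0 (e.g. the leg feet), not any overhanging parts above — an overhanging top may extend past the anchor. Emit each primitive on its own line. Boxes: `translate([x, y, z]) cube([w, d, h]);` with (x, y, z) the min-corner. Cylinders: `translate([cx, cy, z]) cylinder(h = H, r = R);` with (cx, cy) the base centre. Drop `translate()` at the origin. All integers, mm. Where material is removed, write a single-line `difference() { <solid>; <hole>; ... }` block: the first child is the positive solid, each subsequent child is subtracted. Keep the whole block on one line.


difference() { translate([294, 538, 0]) cylinder(h = 846, r = 110); translate([294, 538, 0]) cylinder(h = 846, r = 43); }
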